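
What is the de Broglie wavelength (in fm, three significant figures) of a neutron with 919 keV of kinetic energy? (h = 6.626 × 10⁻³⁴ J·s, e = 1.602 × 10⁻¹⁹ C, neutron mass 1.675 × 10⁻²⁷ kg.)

λ = 29.8 fm

KE = 919 keV = 1.472 × 10⁻¹³ J.
p = √(2mKE) = √(2 × 1.675 × 10⁻²⁷ × 1.472 × 10⁻¹³) = 2.221 × 10⁻²⁰ kg·m/s.
λ = h/p = 6.626 × 10⁻³⁴ / 2.221 × 10⁻²⁰ = 2.98 × 10⁻¹⁴ m = 29.8 fm.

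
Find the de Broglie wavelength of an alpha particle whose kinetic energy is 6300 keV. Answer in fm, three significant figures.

KE = 6300 keV = 1.009 × 10⁻¹² J.
p = √(2mKE) = √(2 × 6.645 × 10⁻²⁷ × 1.009 × 10⁻¹²) = 1.158 × 10⁻¹⁹ kg·m/s.
λ = h/p = 6.626 × 10⁻³⁴ / 1.158 × 10⁻¹⁹ = 5.72 × 10⁻¹⁵ m = 5.72 fm.

λ = 5.72 fm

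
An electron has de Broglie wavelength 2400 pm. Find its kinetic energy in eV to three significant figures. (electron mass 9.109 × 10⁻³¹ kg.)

KE = 0.261 eV

p = h/λ = 6.626 × 10⁻³⁴ / 2.400 × 10⁻⁹ = 2.761 × 10⁻²⁵ kg·m/s.
KE = p²/(2m) = (2.761 × 10⁻²⁵)² / (2 × 9.109 × 10⁻³¹) = 4.184 × 10⁻²⁰ J = 0.261 eV.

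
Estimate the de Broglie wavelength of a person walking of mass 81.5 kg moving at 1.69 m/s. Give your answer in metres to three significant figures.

p = mv = 81.5 × 1.69 = 1.377 × 10² kg·m/s.
λ = h/p = 6.626 × 10⁻³⁴ / 1.377 × 10² = 4.81 × 10⁻³⁶ m.

λ = 4.81 × 10⁻³⁶ m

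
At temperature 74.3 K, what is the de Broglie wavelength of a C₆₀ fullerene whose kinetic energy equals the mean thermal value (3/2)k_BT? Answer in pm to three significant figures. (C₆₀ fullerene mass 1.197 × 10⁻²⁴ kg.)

λ = 10.9 pm

KE = (3/2)k_BT = 1.5 × 1.381 × 10⁻²³ × 74.3 = 1.539 × 10⁻²¹ J.
p = √(2mKE) = √(2 × 1.197 × 10⁻²⁴ × 1.539 × 10⁻²¹) = 6.070 × 10⁻²³ kg·m/s.
λ = h/p = 1.09 × 10⁻¹¹ m = 10.9 pm.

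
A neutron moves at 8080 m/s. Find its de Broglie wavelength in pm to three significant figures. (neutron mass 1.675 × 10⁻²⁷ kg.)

λ = 49.0 pm

p = mv = 1.675 × 10⁻²⁷ × 8080 = 1.353 × 10⁻²³ kg·m/s.
λ = h/p = 6.626 × 10⁻³⁴ / 1.353 × 10⁻²³ = 4.90 × 10⁻¹¹ m = 49.0 pm.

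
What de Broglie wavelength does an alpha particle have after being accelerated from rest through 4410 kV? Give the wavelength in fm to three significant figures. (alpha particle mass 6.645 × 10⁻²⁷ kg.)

λ = 4.84 fm

KE = 2eV = 2 × 1.602 × 10⁻¹⁹ × 4.410 × 10⁶ = 1.413 × 10⁻¹² J.
p = √(2mKE) = √(2 × 6.645 × 10⁻²⁷ × 1.413 × 10⁻¹²) = 1.370 × 10⁻¹⁹ kg·m/s.
λ = h/p = 6.626 × 10⁻³⁴ / 1.370 × 10⁻¹⁹ = 4.84 × 10⁻¹⁵ m = 4.84 fm.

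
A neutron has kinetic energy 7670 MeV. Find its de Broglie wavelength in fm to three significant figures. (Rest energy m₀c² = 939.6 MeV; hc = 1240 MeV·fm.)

λ = 0.145 fm

Total energy E = KE + m₀c² = 7670 + 939.6 = 8609.6 MeV.
(pc)² = E² − (m₀c²)² = (8609.6)² − (939.6)² = 7.324 × 10⁷ MeV², so pc = 8558 MeV.
λ = hc/(pc) = 1240 MeV·fm / 8558 MeV = 0.145 fm.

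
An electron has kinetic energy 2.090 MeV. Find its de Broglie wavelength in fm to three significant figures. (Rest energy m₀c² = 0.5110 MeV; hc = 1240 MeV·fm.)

λ = 486 fm

Total energy E = KE + m₀c² = 2.090 + 0.5110 = 2.6010 MeV.
(pc)² = E² − (m₀c²)² = (2.6010)² − (0.5110)² = 6.504 MeV², so pc = 2.550 MeV.
λ = hc/(pc) = 1240 MeV·fm / 2.550 MeV = 486 fm.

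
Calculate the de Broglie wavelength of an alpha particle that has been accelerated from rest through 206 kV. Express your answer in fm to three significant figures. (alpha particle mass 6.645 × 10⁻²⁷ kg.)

KE = 2eV = 2 × 1.602 × 10⁻¹⁹ × 2.060 × 10⁵ = 6.600 × 10⁻¹⁴ J.
p = √(2mKE) = √(2 × 6.645 × 10⁻²⁷ × 6.600 × 10⁻¹⁴) = 2.962 × 10⁻²⁰ kg·m/s.
λ = h/p = 6.626 × 10⁻³⁴ / 2.962 × 10⁻²⁰ = 2.24 × 10⁻¹⁴ m = 22.4 fm.

λ = 22.4 fm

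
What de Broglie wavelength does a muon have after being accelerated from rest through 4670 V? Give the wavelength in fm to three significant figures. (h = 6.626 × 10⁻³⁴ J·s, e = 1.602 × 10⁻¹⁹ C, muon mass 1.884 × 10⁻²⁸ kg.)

KE = eV = 1.602 × 10⁻¹⁹ × 4670 = 7.481 × 10⁻¹⁶ J.
p = √(2mKE) = √(2 × 1.884 × 10⁻²⁸ × 7.481 × 10⁻¹⁶) = 5.309 × 10⁻²² kg·m/s.
λ = h/p = 6.626 × 10⁻³⁴ / 5.309 × 10⁻²² = 1.25 × 10⁻¹² m = 1250 fm.

λ = 1250 fm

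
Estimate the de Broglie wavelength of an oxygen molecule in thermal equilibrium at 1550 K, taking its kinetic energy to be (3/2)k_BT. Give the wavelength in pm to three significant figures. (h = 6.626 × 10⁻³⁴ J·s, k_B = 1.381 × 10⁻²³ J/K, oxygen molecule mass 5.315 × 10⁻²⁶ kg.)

KE = (3/2)k_BT = 1.5 × 1.381 × 10⁻²³ × 1550 = 3.211 × 10⁻²⁰ J.
p = √(2mKE) = √(2 × 5.315 × 10⁻²⁶ × 3.211 × 10⁻²⁰) = 5.842 × 10⁻²³ kg·m/s.
λ = h/p = 1.13 × 10⁻¹¹ m = 11.3 pm.

λ = 11.3 pm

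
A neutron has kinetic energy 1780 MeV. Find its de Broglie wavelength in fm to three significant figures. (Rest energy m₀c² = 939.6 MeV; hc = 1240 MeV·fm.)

λ = 0.486 fm

Total energy E = KE + m₀c² = 1780 + 939.6 = 2719.6 MeV.
(pc)² = E² − (m₀c²)² = (2719.6)² − (939.6)² = 6.513 × 10⁶ MeV², so pc = 2552 MeV.
λ = hc/(pc) = 1240 MeV·fm / 2552 MeV = 0.486 fm.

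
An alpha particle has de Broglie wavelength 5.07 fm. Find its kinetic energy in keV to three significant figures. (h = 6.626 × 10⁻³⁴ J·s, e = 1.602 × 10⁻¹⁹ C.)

KE = 8020 keV

p = h/λ = 6.626 × 10⁻³⁴ / 5.070 × 10⁻¹⁵ = 1.307 × 10⁻¹⁹ kg·m/s.
KE = p²/(2m) = (1.307 × 10⁻¹⁹)² / (2 × 6.645 × 10⁻²⁷) = 1.285 × 10⁻¹² J = 8020 keV.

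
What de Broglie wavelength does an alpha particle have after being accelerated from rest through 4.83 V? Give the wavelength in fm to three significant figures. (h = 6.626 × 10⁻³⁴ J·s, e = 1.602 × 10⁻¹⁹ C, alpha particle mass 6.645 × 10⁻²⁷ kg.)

λ = 4620 fm

KE = 2eV = 2 × 1.602 × 10⁻¹⁹ × 4.830 = 1.548 × 10⁻¹⁸ J.
p = √(2mKE) = √(2 × 6.645 × 10⁻²⁷ × 1.548 × 10⁻¹⁸) = 1.434 × 10⁻²² kg·m/s.
λ = h/p = 6.626 × 10⁻³⁴ / 1.434 × 10⁻²² = 4.62 × 10⁻¹² m = 4620 fm.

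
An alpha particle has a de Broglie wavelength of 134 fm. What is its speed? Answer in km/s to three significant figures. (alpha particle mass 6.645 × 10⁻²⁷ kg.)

p = h/λ = 6.626 × 10⁻³⁴ / 1.340 × 10⁻¹³ = 4.945 × 10⁻²¹ kg·m/s.
v = p/m = 4.945 × 10⁻²¹ / 6.645 × 10⁻²⁷ = 7.44 × 10⁵ m/s = 744 km/s.

v = 744 km/s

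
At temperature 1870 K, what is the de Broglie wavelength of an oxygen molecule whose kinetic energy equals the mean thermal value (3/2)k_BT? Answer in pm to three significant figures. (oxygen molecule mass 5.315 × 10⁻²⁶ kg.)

KE = (3/2)k_BT = 1.5 × 1.381 × 10⁻²³ × 1870 = 3.874 × 10⁻²⁰ J.
p = √(2mKE) = √(2 × 5.315 × 10⁻²⁶ × 3.874 × 10⁻²⁰) = 6.417 × 10⁻²³ kg·m/s.
λ = h/p = 1.03 × 10⁻¹¹ m = 10.3 pm.

λ = 10.3 pm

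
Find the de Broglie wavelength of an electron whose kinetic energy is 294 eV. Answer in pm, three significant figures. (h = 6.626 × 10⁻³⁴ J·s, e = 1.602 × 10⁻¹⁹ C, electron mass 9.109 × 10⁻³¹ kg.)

KE = 294 eV = 4.710 × 10⁻¹⁷ J.
p = √(2mKE) = √(2 × 9.109 × 10⁻³¹ × 4.710 × 10⁻¹⁷) = 9.263 × 10⁻²⁴ kg·m/s.
λ = h/p = 6.626 × 10⁻³⁴ / 9.263 × 10⁻²⁴ = 7.15 × 10⁻¹¹ m = 71.5 pm.

λ = 71.5 pm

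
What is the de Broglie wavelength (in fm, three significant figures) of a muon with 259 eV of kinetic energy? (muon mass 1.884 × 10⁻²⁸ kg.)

λ = 5300 fm

KE = 259 eV = 4.149 × 10⁻¹⁷ J.
p = √(2mKE) = √(2 × 1.884 × 10⁻²⁸ × 4.149 × 10⁻¹⁷) = 1.250 × 10⁻²² kg·m/s.
λ = h/p = 6.626 × 10⁻³⁴ / 1.250 × 10⁻²² = 5.30 × 10⁻¹² m = 5300 fm.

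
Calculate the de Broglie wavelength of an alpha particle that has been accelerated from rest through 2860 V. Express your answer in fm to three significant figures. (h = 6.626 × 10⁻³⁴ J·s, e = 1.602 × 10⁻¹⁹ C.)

λ = 190 fm

KE = 2eV = 2 × 1.602 × 10⁻¹⁹ × 2860 = 9.163 × 10⁻¹⁶ J.
p = √(2mKE) = √(2 × 6.645 × 10⁻²⁷ × 9.163 × 10⁻¹⁶) = 3.490 × 10⁻²¹ kg·m/s.
λ = h/p = 6.626 × 10⁻³⁴ / 3.490 × 10⁻²¹ = 1.90 × 10⁻¹³ m = 190 fm.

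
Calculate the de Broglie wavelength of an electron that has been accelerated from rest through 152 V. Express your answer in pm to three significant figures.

λ = 99.5 pm

KE = eV = 1.602 × 10⁻¹⁹ × 152.0 = 2.435 × 10⁻¹⁷ J.
p = √(2mKE) = √(2 × 9.109 × 10⁻³¹ × 2.435 × 10⁻¹⁷) = 6.660 × 10⁻²⁴ kg·m/s.
λ = h/p = 6.626 × 10⁻³⁴ / 6.660 × 10⁻²⁴ = 9.95 × 10⁻¹¹ m = 99.5 pm.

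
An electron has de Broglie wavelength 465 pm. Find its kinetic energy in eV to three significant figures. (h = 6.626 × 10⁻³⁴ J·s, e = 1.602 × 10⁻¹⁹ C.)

p = h/λ = 6.626 × 10⁻³⁴ / 4.650 × 10⁻¹⁰ = 1.425 × 10⁻²⁴ kg·m/s.
KE = p²/(2m) = (1.425 × 10⁻²⁴)² / (2 × 9.109 × 10⁻³¹) = 1.115 × 10⁻¹⁸ J = 6.96 eV.

KE = 6.96 eV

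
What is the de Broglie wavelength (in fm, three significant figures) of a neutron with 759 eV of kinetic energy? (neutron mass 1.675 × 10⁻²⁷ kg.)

KE = 759 eV = 1.216 × 10⁻¹⁶ J.
p = √(2mKE) = √(2 × 1.675 × 10⁻²⁷ × 1.216 × 10⁻¹⁶) = 6.382 × 10⁻²² kg·m/s.
λ = h/p = 6.626 × 10⁻³⁴ / 6.382 × 10⁻²² = 1.04 × 10⁻¹² m = 1040 fm.

λ = 1040 fm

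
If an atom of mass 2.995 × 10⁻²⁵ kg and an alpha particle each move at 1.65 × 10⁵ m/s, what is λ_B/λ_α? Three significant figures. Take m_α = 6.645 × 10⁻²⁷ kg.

At fixed v, p = mv so λ = h/(mv) ∝ 1/m.
λ_B/λ_α = m_α/m_B = 6.645 × 10⁻²⁷/2.995 × 10⁻²⁵ = 0.0222.

λ_B/λ_α = 0.0222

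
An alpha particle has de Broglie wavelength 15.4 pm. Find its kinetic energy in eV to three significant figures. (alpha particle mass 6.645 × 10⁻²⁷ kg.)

p = h/λ = 6.626 × 10⁻³⁴ / 1.540 × 10⁻¹¹ = 4.303 × 10⁻²³ kg·m/s.
KE = p²/(2m) = (4.303 × 10⁻²³)² / (2 × 6.645 × 10⁻²⁷) = 1.393 × 10⁻¹⁹ J = 0.870 eV.

KE = 0.870 eV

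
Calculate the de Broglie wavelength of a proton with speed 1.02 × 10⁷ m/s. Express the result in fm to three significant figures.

λ = 38.8 fm

p = mv = 1.673 × 10⁻²⁷ × 1.02 × 10⁷ = 1.706 × 10⁻²⁰ kg·m/s.
λ = h/p = 6.626 × 10⁻³⁴ / 1.706 × 10⁻²⁰ = 3.88 × 10⁻¹⁴ m = 38.8 fm.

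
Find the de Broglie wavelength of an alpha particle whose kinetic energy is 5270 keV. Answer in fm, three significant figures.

λ = 6.26 fm

KE = 5270 keV = 8.443 × 10⁻¹³ J.
p = √(2mKE) = √(2 × 6.645 × 10⁻²⁷ × 8.443 × 10⁻¹³) = 1.059 × 10⁻¹⁹ kg·m/s.
λ = h/p = 6.626 × 10⁻³⁴ / 1.059 × 10⁻¹⁹ = 6.26 × 10⁻¹⁵ m = 6.26 fm.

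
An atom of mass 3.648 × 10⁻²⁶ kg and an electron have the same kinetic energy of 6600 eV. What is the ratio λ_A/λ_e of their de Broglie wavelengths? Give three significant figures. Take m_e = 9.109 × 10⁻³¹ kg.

At fixed KE, p = √(2mKE) so λ = h/p ∝ 1/√m.
λ_A/λ_e = √(m_e/m_A) = √(9.109 × 10⁻³¹/3.648 × 10⁻²⁶) = √(2.497 × 10⁻⁵) = 5.00 × 10⁻³.

λ_A/λ_e = 5.00 × 10⁻³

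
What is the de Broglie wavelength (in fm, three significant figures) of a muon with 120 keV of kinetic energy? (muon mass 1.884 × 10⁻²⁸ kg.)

λ = 246 fm

KE = 120 keV = 1.922 × 10⁻¹⁴ J.
p = √(2mKE) = √(2 × 1.884 × 10⁻²⁸ × 1.922 × 10⁻¹⁴) = 2.691 × 10⁻²¹ kg·m/s.
λ = h/p = 6.626 × 10⁻³⁴ / 2.691 × 10⁻²¹ = 2.46 × 10⁻¹³ m = 246 fm.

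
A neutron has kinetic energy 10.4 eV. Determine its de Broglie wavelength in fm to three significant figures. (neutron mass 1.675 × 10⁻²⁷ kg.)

λ = 8870 fm

KE = 10.4 eV = 1.666 × 10⁻¹⁸ J.
p = √(2mKE) = √(2 × 1.675 × 10⁻²⁷ × 1.666 × 10⁻¹⁸) = 7.471 × 10⁻²³ kg·m/s.
λ = h/p = 6.626 × 10⁻³⁴ / 7.471 × 10⁻²³ = 8.87 × 10⁻¹² m = 8870 fm.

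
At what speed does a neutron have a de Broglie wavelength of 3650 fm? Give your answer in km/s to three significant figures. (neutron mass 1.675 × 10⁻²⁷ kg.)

p = h/λ = 6.626 × 10⁻³⁴ / 3.650 × 10⁻¹² = 1.815 × 10⁻²² kg·m/s.
v = p/m = 1.815 × 10⁻²² / 1.675 × 10⁻²⁷ = 1.08 × 10⁵ m/s = 108 km/s.

v = 108 km/s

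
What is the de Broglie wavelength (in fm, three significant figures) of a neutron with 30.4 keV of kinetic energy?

KE = 30.4 keV = 4.870 × 10⁻¹⁵ J.
p = √(2mKE) = √(2 × 1.675 × 10⁻²⁷ × 4.870 × 10⁻¹⁵) = 4.039 × 10⁻²¹ kg·m/s.
λ = h/p = 6.626 × 10⁻³⁴ / 4.039 × 10⁻²¹ = 1.64 × 10⁻¹³ m = 164 fm.

λ = 164 fm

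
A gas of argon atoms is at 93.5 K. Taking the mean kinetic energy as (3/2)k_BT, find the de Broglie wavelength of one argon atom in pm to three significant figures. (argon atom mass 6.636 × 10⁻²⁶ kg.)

KE = (3/2)k_BT = 1.5 × 1.381 × 10⁻²³ × 93.5 = 1.937 × 10⁻²¹ J.
p = √(2mKE) = √(2 × 6.636 × 10⁻²⁶ × 1.937 × 10⁻²¹) = 1.603 × 10⁻²³ kg·m/s.
λ = h/p = 4.13 × 10⁻¹¹ m = 41.3 pm.

λ = 41.3 pm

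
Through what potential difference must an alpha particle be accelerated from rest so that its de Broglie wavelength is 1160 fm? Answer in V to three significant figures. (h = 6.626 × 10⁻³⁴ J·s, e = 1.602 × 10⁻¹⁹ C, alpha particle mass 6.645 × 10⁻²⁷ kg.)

V = 76.6 V

p = h/λ = 6.626 × 10⁻³⁴ / 1.160 × 10⁻¹² = 5.712 × 10⁻²² kg·m/s.
KE = p²/(2m) = 2.455 × 10⁻¹⁷ J.
V = KE/2e = 2.455 × 10⁻¹⁷ / (2 × 1.602 × 10⁻¹⁹) = 76.6 V.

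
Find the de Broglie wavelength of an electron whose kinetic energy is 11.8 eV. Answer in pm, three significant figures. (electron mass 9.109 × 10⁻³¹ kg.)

KE = 11.8 eV = 1.890 × 10⁻¹⁸ J.
p = √(2mKE) = √(2 × 9.109 × 10⁻³¹ × 1.890 × 10⁻¹⁸) = 1.856 × 10⁻²⁴ kg·m/s.
λ = h/p = 6.626 × 10⁻³⁴ / 1.856 × 10⁻²⁴ = 3.57 × 10⁻¹⁰ m = 357 pm.

λ = 357 pm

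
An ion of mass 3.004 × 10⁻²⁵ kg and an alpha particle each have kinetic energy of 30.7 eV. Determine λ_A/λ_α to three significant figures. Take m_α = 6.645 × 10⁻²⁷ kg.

At fixed KE, p = √(2mKE) so λ = h/p ∝ 1/√m.
λ_A/λ_α = √(m_α/m_A) = √(6.645 × 10⁻²⁷/3.004 × 10⁻²⁵) = √(0.02212) = 0.149.

λ_A/λ_α = 0.149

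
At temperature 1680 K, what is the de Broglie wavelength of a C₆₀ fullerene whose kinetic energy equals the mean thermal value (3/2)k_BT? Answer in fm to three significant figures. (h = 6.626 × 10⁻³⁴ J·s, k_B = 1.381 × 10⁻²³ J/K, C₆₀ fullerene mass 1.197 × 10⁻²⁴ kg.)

λ = 2300 fm

KE = (3/2)k_BT = 1.5 × 1.381 × 10⁻²³ × 1680 = 3.480 × 10⁻²⁰ J.
p = √(2mKE) = √(2 × 1.197 × 10⁻²⁴ × 3.480 × 10⁻²⁰) = 2.886 × 10⁻²² kg·m/s.
λ = h/p = 2.30 × 10⁻¹² m = 2300 fm.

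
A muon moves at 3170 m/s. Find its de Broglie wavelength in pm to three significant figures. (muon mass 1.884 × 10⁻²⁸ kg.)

λ = 1110 pm

p = mv = 1.884 × 10⁻²⁸ × 3170 = 5.972 × 10⁻²⁵ kg·m/s.
λ = h/p = 6.626 × 10⁻³⁴ / 5.972 × 10⁻²⁵ = 1.11 × 10⁻⁹ m = 1110 pm.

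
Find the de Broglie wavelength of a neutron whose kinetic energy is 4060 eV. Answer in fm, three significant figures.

KE = 4060 eV = 6.504 × 10⁻¹⁶ J.
p = √(2mKE) = √(2 × 1.675 × 10⁻²⁷ × 6.504 × 10⁻¹⁶) = 1.476 × 10⁻²¹ kg·m/s.
λ = h/p = 6.626 × 10⁻³⁴ / 1.476 × 10⁻²¹ = 4.49 × 10⁻¹³ m = 449 fm.

λ = 449 fm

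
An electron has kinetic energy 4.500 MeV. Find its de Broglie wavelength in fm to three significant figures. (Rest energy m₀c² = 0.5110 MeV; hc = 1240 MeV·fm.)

λ = 249 fm

Total energy E = KE + m₀c² = 4.500 + 0.5110 = 5.0110 MeV.
(pc)² = E² − (m₀c²)² = (5.0110)² − (0.5110)² = 24.85 MeV², so pc = 4.985 MeV.
λ = hc/(pc) = 1240 MeV·fm / 4.985 MeV = 249 fm.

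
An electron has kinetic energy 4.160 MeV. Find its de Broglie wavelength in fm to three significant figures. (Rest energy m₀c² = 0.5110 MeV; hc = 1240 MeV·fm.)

λ = 267 fm

Total energy E = KE + m₀c² = 4.160 + 0.5110 = 4.6710 MeV.
(pc)² = E² − (m₀c²)² = (4.6710)² − (0.5110)² = 21.56 MeV², so pc = 4.643 MeV.
λ = hc/(pc) = 1240 MeV·fm / 4.643 MeV = 267 fm.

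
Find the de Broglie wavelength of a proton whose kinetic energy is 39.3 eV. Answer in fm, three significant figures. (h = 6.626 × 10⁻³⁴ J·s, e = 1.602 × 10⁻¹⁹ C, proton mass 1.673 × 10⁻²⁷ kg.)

KE = 39.3 eV = 6.296 × 10⁻¹⁸ J.
p = √(2mKE) = √(2 × 1.673 × 10⁻²⁷ × 6.296 × 10⁻¹⁸) = 1.451 × 10⁻²² kg·m/s.
λ = h/p = 6.626 × 10⁻³⁴ / 1.451 × 10⁻²² = 4.57 × 10⁻¹² m = 4570 fm.

λ = 4570 fm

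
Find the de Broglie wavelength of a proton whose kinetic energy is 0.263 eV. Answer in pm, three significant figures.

KE = 0.263 eV = 4.213 × 10⁻²⁰ J.
p = √(2mKE) = √(2 × 1.673 × 10⁻²⁷ × 4.213 × 10⁻²⁰) = 1.187 × 10⁻²³ kg·m/s.
λ = h/p = 6.626 × 10⁻³⁴ / 1.187 × 10⁻²³ = 5.58 × 10⁻¹¹ m = 55.8 pm.

λ = 55.8 pm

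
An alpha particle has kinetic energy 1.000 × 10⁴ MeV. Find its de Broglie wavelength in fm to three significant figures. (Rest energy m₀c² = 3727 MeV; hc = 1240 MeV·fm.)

λ = 0.0939 fm

Total energy E = KE + m₀c² = 1.000 × 10⁴ + 3727 = 13727 MeV.
(pc)² = E² − (m₀c²)² = (13727)² − (3727)² = 1.745 × 10⁸ MeV², so pc = 1.321 × 10⁴ MeV.
λ = hc/(pc) = 1240 MeV·fm / 1.321 × 10⁴ MeV = 0.0939 fm.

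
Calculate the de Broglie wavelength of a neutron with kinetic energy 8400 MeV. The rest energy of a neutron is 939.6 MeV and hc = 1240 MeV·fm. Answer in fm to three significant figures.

λ = 0.133 fm

Total energy E = KE + m₀c² = 8400 + 939.6 = 9339.6 MeV.
(pc)² = E² − (m₀c²)² = (9339.6)² − (939.6)² = 8.635 × 10⁷ MeV², so pc = 9292 MeV.
λ = hc/(pc) = 1240 MeV·fm / 9292 MeV = 0.133 fm.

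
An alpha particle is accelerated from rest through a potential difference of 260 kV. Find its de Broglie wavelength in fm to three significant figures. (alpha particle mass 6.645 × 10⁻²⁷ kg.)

λ = 19.9 fm

KE = 2eV = 2 × 1.602 × 10⁻¹⁹ × 2.600 × 10⁵ = 8.330 × 10⁻¹⁴ J.
p = √(2mKE) = √(2 × 6.645 × 10⁻²⁷ × 8.330 × 10⁻¹⁴) = 3.327 × 10⁻²⁰ kg·m/s.
λ = h/p = 6.626 × 10⁻³⁴ / 3.327 × 10⁻²⁰ = 1.99 × 10⁻¹⁴ m = 19.9 fm.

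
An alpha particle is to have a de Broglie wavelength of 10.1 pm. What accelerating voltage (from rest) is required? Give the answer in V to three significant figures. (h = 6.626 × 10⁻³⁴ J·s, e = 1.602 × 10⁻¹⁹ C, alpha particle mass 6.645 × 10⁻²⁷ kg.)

p = h/λ = 6.626 × 10⁻³⁴ / 1.010 × 10⁻¹¹ = 6.560 × 10⁻²³ kg·m/s.
KE = p²/(2m) = 3.238 × 10⁻¹⁹ J.
V = KE/2e = 3.238 × 10⁻¹⁹ / (2 × 1.602 × 10⁻¹⁹) = 1.01 V.

V = 1.01 V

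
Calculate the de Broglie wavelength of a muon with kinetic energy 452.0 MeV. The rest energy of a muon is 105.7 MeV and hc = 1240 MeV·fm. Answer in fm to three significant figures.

Total energy E = KE + m₀c² = 452.0 + 105.7 = 557.7 MeV.
(pc)² = E² − (m₀c²)² = (557.7)² − (105.7)² = 2.999 × 10⁵ MeV², so pc = 547.6 MeV.
λ = hc/(pc) = 1240 MeV·fm / 547.6 MeV = 2.26 fm.

λ = 2.26 fm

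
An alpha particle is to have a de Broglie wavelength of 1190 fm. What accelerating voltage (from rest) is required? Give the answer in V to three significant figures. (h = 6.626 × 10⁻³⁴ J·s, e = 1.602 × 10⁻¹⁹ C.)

p = h/λ = 6.626 × 10⁻³⁴ / 1.190 × 10⁻¹² = 5.568 × 10⁻²² kg·m/s.
KE = p²/(2m) = 2.333 × 10⁻¹⁷ J.
V = KE/2e = 2.333 × 10⁻¹⁷ / (2 × 1.602 × 10⁻¹⁹) = 72.8 V.

V = 72.8 V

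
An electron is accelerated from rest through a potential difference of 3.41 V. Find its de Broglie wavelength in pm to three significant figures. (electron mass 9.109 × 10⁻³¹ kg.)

KE = eV = 1.602 × 10⁻¹⁹ × 3.410 = 5.463 × 10⁻¹⁹ J.
p = √(2mKE) = √(2 × 9.109 × 10⁻³¹ × 5.463 × 10⁻¹⁹) = 9.976 × 10⁻²⁵ kg·m/s.
λ = h/p = 6.626 × 10⁻³⁴ / 9.976 × 10⁻²⁵ = 6.64 × 10⁻¹⁰ m = 664 pm.

λ = 664 pm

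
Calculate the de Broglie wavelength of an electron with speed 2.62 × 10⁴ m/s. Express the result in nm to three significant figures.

λ = 27.8 nm

p = mv = 9.109 × 10⁻³¹ × 2.62 × 10⁴ = 2.387 × 10⁻²⁶ kg·m/s.
λ = h/p = 6.626 × 10⁻³⁴ / 2.387 × 10⁻²⁶ = 2.78 × 10⁻⁸ m = 27.8 nm.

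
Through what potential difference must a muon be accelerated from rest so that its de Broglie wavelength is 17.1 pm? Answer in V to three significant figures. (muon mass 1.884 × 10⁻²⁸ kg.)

V = 24.9 V

p = h/λ = 6.626 × 10⁻³⁴ / 1.710 × 10⁻¹¹ = 3.875 × 10⁻²³ kg·m/s.
KE = p²/(2m) = 3.985 × 10⁻¹⁸ J.
V = KE/e = 3.985 × 10⁻¹⁸ / (1.602 × 10⁻¹⁹) = 24.9 V.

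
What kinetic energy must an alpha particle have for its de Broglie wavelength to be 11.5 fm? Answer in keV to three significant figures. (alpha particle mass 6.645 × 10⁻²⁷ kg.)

KE = 1560 keV

p = h/λ = 6.626 × 10⁻³⁴ / 1.150 × 10⁻¹⁴ = 5.762 × 10⁻²⁰ kg·m/s.
KE = p²/(2m) = (5.762 × 10⁻²⁰)² / (2 × 6.645 × 10⁻²⁷) = 2.498 × 10⁻¹³ J = 1560 keV.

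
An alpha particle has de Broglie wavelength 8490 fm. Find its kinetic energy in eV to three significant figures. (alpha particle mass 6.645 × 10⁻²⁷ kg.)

KE = 2.86 eV

p = h/λ = 6.626 × 10⁻³⁴ / 8.490 × 10⁻¹² = 7.804 × 10⁻²³ kg·m/s.
KE = p²/(2m) = (7.804 × 10⁻²³)² / (2 × 6.645 × 10⁻²⁷) = 4.583 × 10⁻¹⁹ J = 2.86 eV.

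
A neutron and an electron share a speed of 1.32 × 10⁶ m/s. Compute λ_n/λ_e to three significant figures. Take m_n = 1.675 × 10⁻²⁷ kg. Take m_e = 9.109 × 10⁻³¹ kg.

At fixed v, p = mv so λ = h/(mv) ∝ 1/m.
λ_n/λ_e = m_e/m_n = 9.109 × 10⁻³¹/1.675 × 10⁻²⁷ = 5.44 × 10⁻⁴.

λ_n/λ_e = 5.44 × 10⁻⁴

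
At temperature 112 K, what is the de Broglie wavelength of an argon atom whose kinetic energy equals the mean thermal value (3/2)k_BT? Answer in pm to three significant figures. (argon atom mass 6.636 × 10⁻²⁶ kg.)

λ = 37.8 pm

KE = (3/2)k_BT = 1.5 × 1.381 × 10⁻²³ × 112 = 2.320 × 10⁻²¹ J.
p = √(2mKE) = √(2 × 6.636 × 10⁻²⁶ × 2.320 × 10⁻²¹) = 1.755 × 10⁻²³ kg·m/s.
λ = h/p = 3.78 × 10⁻¹¹ m = 37.8 pm.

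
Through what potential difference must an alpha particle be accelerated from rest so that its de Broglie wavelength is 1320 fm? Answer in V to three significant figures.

p = h/λ = 6.626 × 10⁻³⁴ / 1.320 × 10⁻¹² = 5.020 × 10⁻²² kg·m/s.
KE = p²/(2m) = 1.896 × 10⁻¹⁷ J.
V = KE/2e = 1.896 × 10⁻¹⁷ / (2 × 1.602 × 10⁻¹⁹) = 59.2 V.

V = 59.2 V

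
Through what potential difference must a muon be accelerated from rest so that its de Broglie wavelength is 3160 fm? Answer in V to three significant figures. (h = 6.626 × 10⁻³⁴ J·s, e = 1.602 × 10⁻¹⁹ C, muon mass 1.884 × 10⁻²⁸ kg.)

V = 728 V

p = h/λ = 6.626 × 10⁻³⁴ / 3.160 × 10⁻¹² = 2.097 × 10⁻²² kg·m/s.
KE = p²/(2m) = 1.167 × 10⁻¹⁶ J.
V = KE/e = 1.167 × 10⁻¹⁶ / (1.602 × 10⁻¹⁹) = 728 V.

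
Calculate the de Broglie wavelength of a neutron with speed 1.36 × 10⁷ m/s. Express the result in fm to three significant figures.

λ = 29.1 fm

p = mv = 1.675 × 10⁻²⁷ × 1.36 × 10⁷ = 2.278 × 10⁻²⁰ kg·m/s.
λ = h/p = 6.626 × 10⁻³⁴ / 2.278 × 10⁻²⁰ = 2.91 × 10⁻¹⁴ m = 29.1 fm.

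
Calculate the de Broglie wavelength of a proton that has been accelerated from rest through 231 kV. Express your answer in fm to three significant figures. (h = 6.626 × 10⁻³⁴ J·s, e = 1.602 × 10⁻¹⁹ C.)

KE = eV = 1.602 × 10⁻¹⁹ × 2.310 × 10⁵ = 3.701 × 10⁻¹⁴ J.
p = √(2mKE) = √(2 × 1.673 × 10⁻²⁷ × 3.701 × 10⁻¹⁴) = 1.113 × 10⁻²⁰ kg·m/s.
λ = h/p = 6.626 × 10⁻³⁴ / 1.113 × 10⁻²⁰ = 5.95 × 10⁻¹⁴ m = 59.5 fm.

λ = 59.5 fm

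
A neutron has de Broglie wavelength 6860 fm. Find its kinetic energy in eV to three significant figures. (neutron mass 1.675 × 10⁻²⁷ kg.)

p = h/λ = 6.626 × 10⁻³⁴ / 6.860 × 10⁻¹² = 9.659 × 10⁻²³ kg·m/s.
KE = p²/(2m) = (9.659 × 10⁻²³)² / (2 × 1.675 × 10⁻²⁷) = 2.785 × 10⁻¹⁸ J = 17.4 eV.

KE = 17.4 eV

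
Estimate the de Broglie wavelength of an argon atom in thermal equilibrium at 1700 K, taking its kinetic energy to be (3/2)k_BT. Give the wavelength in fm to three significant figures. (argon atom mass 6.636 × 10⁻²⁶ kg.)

KE = (3/2)k_BT = 1.5 × 1.381 × 10⁻²³ × 1700 = 3.522 × 10⁻²⁰ J.
p = √(2mKE) = √(2 × 6.636 × 10⁻²⁶ × 3.522 × 10⁻²⁰) = 6.837 × 10⁻²³ kg·m/s.
λ = h/p = 9.69 × 10⁻¹² m = 9690 fm.

λ = 9690 fm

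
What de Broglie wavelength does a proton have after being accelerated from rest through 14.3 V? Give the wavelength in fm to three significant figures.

KE = eV = 1.602 × 10⁻¹⁹ × 14.30 = 2.291 × 10⁻¹⁸ J.
p = √(2mKE) = √(2 × 1.673 × 10⁻²⁷ × 2.291 × 10⁻¹⁸) = 8.755 × 10⁻²³ kg·m/s.
λ = h/p = 6.626 × 10⁻³⁴ / 8.755 × 10⁻²³ = 7.57 × 10⁻¹² m = 7570 fm.

λ = 7570 fm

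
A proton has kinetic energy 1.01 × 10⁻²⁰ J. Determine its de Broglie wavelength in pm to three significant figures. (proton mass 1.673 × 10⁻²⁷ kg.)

p = √(2mKE) = √(2 × 1.673 × 10⁻²⁷ × 1.010 × 10⁻²⁰) = 5.813 × 10⁻²⁴ kg·m/s.
λ = h/p = 6.626 × 10⁻³⁴ / 5.813 × 10⁻²⁴ = 1.14 × 10⁻¹⁰ m = 114 pm.

λ = 114 pm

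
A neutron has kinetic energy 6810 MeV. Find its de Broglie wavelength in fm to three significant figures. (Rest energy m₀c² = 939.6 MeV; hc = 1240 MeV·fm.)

λ = 0.161 fm

Total energy E = KE + m₀c² = 6810 + 939.6 = 7749.6 MeV.
(pc)² = E² − (m₀c²)² = (7749.6)² − (939.6)² = 5.917 × 10⁷ MeV², so pc = 7692 MeV.
λ = hc/(pc) = 1240 MeV·fm / 7692 MeV = 0.161 fm.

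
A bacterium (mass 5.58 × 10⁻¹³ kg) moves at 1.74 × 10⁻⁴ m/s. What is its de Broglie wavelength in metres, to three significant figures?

λ = 6.82 × 10⁻¹⁸ m

p = mv = 5.58 × 10⁻¹³ × 1.74 × 10⁻⁴ = 9.709 × 10⁻¹⁷ kg·m/s.
λ = h/p = 6.626 × 10⁻³⁴ / 9.709 × 10⁻¹⁷ = 6.82 × 10⁻¹⁸ m.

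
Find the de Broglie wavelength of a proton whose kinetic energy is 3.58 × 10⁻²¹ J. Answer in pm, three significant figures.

λ = 191 pm

p = √(2mKE) = √(2 × 1.673 × 10⁻²⁷ × 3.580 × 10⁻²¹) = 3.461 × 10⁻²⁴ kg·m/s.
λ = h/p = 6.626 × 10⁻³⁴ / 3.461 × 10⁻²⁴ = 1.91 × 10⁻¹⁰ m = 191 pm.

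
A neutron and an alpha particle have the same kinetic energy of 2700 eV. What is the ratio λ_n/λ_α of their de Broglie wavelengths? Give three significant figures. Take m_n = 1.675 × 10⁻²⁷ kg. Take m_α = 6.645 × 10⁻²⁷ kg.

λ_n/λ_α = 1.99

At fixed KE, p = √(2mKE) so λ = h/p ∝ 1/√m.
λ_n/λ_α = √(m_α/m_n) = √(6.645 × 10⁻²⁷/1.675 × 10⁻²⁷) = √(3.967) = 1.99.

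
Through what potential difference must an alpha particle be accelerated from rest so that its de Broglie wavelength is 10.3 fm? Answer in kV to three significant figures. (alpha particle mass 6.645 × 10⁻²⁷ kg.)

p = h/λ = 6.626 × 10⁻³⁴ / 1.030 × 10⁻¹⁴ = 6.433 × 10⁻²⁰ kg·m/s.
KE = p²/(2m) = 3.114 × 10⁻¹³ J.
V = KE/2e = 3.114 × 10⁻¹³ / (2 × 1.602 × 10⁻¹⁹) = 972 kV.

V = 972 kV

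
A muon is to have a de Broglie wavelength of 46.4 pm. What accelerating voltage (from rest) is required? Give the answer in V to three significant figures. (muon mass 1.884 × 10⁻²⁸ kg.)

p = h/λ = 6.626 × 10⁻³⁴ / 4.640 × 10⁻¹¹ = 1.428 × 10⁻²³ kg·m/s.
KE = p²/(2m) = 5.412 × 10⁻¹⁹ J.
V = KE/e = 5.412 × 10⁻¹⁹ / (1.602 × 10⁻¹⁹) = 3.38 V.

V = 3.38 V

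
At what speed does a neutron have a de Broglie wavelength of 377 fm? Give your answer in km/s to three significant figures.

v = 1050 km/s

p = h/λ = 6.626 × 10⁻³⁴ / 3.770 × 10⁻¹³ = 1.758 × 10⁻²¹ kg·m/s.
v = p/m = 1.758 × 10⁻²¹ / 1.675 × 10⁻²⁷ = 1.05 × 10⁶ m/s = 1050 km/s.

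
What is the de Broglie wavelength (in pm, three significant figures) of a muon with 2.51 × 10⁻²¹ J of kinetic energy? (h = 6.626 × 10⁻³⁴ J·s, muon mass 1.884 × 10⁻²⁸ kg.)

p = √(2mKE) = √(2 × 1.884 × 10⁻²⁸ × 2.510 × 10⁻²¹) = 9.725 × 10⁻²⁵ kg·m/s.
λ = h/p = 6.626 × 10⁻³⁴ / 9.725 × 10⁻²⁵ = 6.81 × 10⁻¹⁰ m = 681 pm.

λ = 681 pm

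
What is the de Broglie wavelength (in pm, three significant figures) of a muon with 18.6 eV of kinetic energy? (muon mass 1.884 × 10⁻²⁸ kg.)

KE = 18.6 eV = 2.980 × 10⁻¹⁸ J.
p = √(2mKE) = √(2 × 1.884 × 10⁻²⁸ × 2.980 × 10⁻¹⁸) = 3.351 × 10⁻²³ kg·m/s.
λ = h/p = 6.626 × 10⁻³⁴ / 3.351 × 10⁻²³ = 1.98 × 10⁻¹¹ m = 19.8 pm.

λ = 19.8 pm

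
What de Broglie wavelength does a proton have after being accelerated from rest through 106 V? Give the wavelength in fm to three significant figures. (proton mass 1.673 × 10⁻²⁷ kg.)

KE = eV = 1.602 × 10⁻¹⁹ × 106.0 = 1.698 × 10⁻¹⁷ J.
p = √(2mKE) = √(2 × 1.673 × 10⁻²⁷ × 1.698 × 10⁻¹⁷) = 2.384 × 10⁻²² kg·m/s.
λ = h/p = 6.626 × 10⁻³⁴ / 2.384 × 10⁻²² = 2.78 × 10⁻¹² m = 2780 fm.

λ = 2780 fm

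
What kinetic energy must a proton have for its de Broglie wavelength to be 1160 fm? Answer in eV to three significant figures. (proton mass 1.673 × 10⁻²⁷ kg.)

KE = 609 eV

p = h/λ = 6.626 × 10⁻³⁴ / 1.160 × 10⁻¹² = 5.712 × 10⁻²² kg·m/s.
KE = p²/(2m) = (5.712 × 10⁻²²)² / (2 × 1.673 × 10⁻²⁷) = 9.751 × 10⁻¹⁷ J = 609 eV.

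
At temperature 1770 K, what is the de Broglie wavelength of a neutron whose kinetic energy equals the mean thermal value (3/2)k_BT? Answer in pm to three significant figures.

KE = (3/2)k_BT = 1.5 × 1.381 × 10⁻²³ × 1770 = 3.667 × 10⁻²⁰ J.
p = √(2mKE) = √(2 × 1.675 × 10⁻²⁷ × 3.667 × 10⁻²⁰) = 1.108 × 10⁻²³ kg·m/s.
λ = h/p = 5.98 × 10⁻¹¹ m = 59.8 pm.

λ = 59.8 pm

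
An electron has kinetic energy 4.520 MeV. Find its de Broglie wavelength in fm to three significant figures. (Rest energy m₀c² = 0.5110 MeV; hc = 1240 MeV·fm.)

λ = 248 fm

Total energy E = KE + m₀c² = 4.520 + 0.5110 = 5.0310 MeV.
(pc)² = E² − (m₀c²)² = (5.0310)² − (0.5110)² = 25.05 MeV², so pc = 5.005 MeV.
λ = hc/(pc) = 1240 MeV·fm / 5.005 MeV = 248 fm.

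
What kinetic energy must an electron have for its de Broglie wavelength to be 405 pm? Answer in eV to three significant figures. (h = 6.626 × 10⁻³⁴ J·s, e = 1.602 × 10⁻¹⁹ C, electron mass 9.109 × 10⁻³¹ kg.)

p = h/λ = 6.626 × 10⁻³⁴ / 4.050 × 10⁻¹⁰ = 1.636 × 10⁻²⁴ kg·m/s.
KE = p²/(2m) = (1.636 × 10⁻²⁴)² / (2 × 9.109 × 10⁻³¹) = 1.469 × 10⁻¹⁸ J = 9.17 eV.

KE = 9.17 eV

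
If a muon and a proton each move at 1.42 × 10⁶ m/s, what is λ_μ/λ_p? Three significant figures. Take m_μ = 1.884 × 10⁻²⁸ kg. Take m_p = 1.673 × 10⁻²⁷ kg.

At fixed v, p = mv so λ = h/(mv) ∝ 1/m.
λ_μ/λ_p = m_p/m_μ = 1.673 × 10⁻²⁷/1.884 × 10⁻²⁸ = 8.88.

λ_μ/λ_p = 8.88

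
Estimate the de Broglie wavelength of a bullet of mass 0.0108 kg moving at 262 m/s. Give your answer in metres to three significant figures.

λ = 2.34 × 10⁻³⁴ m

p = mv = 0.0108 × 262 = 2.830 kg·m/s.
λ = h/p = 6.626 × 10⁻³⁴ / 2.830 = 2.34 × 10⁻³⁴ m.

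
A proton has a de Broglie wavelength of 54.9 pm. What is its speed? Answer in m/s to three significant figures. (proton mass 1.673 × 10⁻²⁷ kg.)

v = 7210 m/s

p = h/λ = 6.626 × 10⁻³⁴ / 5.490 × 10⁻¹¹ = 1.207 × 10⁻²³ kg·m/s.
v = p/m = 1.207 × 10⁻²³ / 1.673 × 10⁻²⁷ = 7.21 × 10³ m/s = 7210 m/s.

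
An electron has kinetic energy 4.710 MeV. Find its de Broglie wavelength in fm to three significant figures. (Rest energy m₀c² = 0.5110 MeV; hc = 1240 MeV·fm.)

λ = 239 fm

Total energy E = KE + m₀c² = 4.710 + 0.5110 = 5.2210 MeV.
(pc)² = E² − (m₀c²)² = (5.2210)² − (0.5110)² = 27.00 MeV², so pc = 5.196 MeV.
λ = hc/(pc) = 1240 MeV·fm / 5.196 MeV = 239 fm.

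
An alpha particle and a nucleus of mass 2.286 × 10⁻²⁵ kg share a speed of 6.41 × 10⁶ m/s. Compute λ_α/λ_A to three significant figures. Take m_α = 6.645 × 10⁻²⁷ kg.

At fixed v, p = mv so λ = h/(mv) ∝ 1/m.
λ_α/λ_A = m_A/m_α = 2.286 × 10⁻²⁵/6.645 × 10⁻²⁷ = 34.4.

λ_α/λ_A = 34.4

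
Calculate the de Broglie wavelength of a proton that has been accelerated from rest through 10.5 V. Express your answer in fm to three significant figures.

KE = eV = 1.602 × 10⁻¹⁹ × 10.50 = 1.682 × 10⁻¹⁸ J.
p = √(2mKE) = √(2 × 1.673 × 10⁻²⁷ × 1.682 × 10⁻¹⁸) = 7.502 × 10⁻²³ kg·m/s.
λ = h/p = 6.626 × 10⁻³⁴ / 7.502 × 10⁻²³ = 8.83 × 10⁻¹² m = 8830 fm.

λ = 8830 fm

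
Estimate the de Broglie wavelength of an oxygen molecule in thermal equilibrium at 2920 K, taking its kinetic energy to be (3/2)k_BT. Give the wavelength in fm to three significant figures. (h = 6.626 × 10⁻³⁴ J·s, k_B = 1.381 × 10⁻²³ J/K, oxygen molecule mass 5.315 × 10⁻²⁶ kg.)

λ = 8260 fm

KE = (3/2)k_BT = 1.5 × 1.381 × 10⁻²³ × 2920 = 6.049 × 10⁻²⁰ J.
p = √(2mKE) = √(2 × 5.315 × 10⁻²⁶ × 6.049 × 10⁻²⁰) = 8.019 × 10⁻²³ kg·m/s.
λ = h/p = 8.26 × 10⁻¹² m = 8260 fm.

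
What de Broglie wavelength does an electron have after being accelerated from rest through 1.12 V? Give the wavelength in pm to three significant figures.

KE = eV = 1.602 × 10⁻¹⁹ × 1.120 = 1.794 × 10⁻¹⁹ J.
p = √(2mKE) = √(2 × 9.109 × 10⁻³¹ × 1.794 × 10⁻¹⁹) = 5.717 × 10⁻²⁵ kg·m/s.
λ = h/p = 6.626 × 10⁻³⁴ / 5.717 × 10⁻²⁵ = 1.16 × 10⁻⁹ m = 1160 pm.

λ = 1160 pm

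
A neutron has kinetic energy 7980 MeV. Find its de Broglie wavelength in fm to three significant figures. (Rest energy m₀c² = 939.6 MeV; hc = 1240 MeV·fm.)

Total energy E = KE + m₀c² = 7980 + 939.6 = 8919.6 MeV.
(pc)² = E² − (m₀c²)² = (8919.6)² − (939.6)² = 7.868 × 10⁷ MeV², so pc = 8870 MeV.
λ = hc/(pc) = 1240 MeV·fm / 8870 MeV = 0.140 fm.

λ = 0.140 fm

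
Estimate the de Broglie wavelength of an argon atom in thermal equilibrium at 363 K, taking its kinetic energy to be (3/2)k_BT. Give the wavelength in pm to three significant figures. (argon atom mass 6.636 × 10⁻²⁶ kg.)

KE = (3/2)k_BT = 1.5 × 1.381 × 10⁻²³ × 363 = 7.520 × 10⁻²¹ J.
p = √(2mKE) = √(2 × 6.636 × 10⁻²⁶ × 7.520 × 10⁻²¹) = 3.159 × 10⁻²³ kg·m/s.
λ = h/p = 2.10 × 10⁻¹¹ m = 21.0 pm.

λ = 21.0 pm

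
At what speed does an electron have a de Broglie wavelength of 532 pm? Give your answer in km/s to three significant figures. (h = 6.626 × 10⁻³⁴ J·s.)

v = 1370 km/s

p = h/λ = 6.626 × 10⁻³⁴ / 5.320 × 10⁻¹⁰ = 1.245 × 10⁻²⁴ kg·m/s.
v = p/m = 1.245 × 10⁻²⁴ / 9.109 × 10⁻³¹ = 1.37 × 10⁶ m/s = 1370 km/s.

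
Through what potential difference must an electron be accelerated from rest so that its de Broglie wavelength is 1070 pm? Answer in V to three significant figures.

p = h/λ = 6.626 × 10⁻³⁴ / 1.070 × 10⁻⁹ = 6.193 × 10⁻²⁵ kg·m/s.
KE = p²/(2m) = 2.105 × 10⁻¹⁹ J.
V = KE/e = 2.105 × 10⁻¹⁹ / (1.602 × 10⁻¹⁹) = 1.31 V.

V = 1.31 V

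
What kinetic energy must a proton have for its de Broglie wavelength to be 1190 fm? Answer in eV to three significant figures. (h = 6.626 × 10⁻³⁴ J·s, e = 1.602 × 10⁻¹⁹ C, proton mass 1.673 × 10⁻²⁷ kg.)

p = h/λ = 6.626 × 10⁻³⁴ / 1.190 × 10⁻¹² = 5.568 × 10⁻²² kg·m/s.
KE = p²/(2m) = (5.568 × 10⁻²²)² / (2 × 1.673 × 10⁻²⁷) = 9.266 × 10⁻¹⁷ J = 578 eV.

KE = 578 eV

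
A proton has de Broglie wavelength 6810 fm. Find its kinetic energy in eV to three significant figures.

p = h/λ = 6.626 × 10⁻³⁴ / 6.810 × 10⁻¹² = 9.730 × 10⁻²³ kg·m/s.
KE = p²/(2m) = (9.730 × 10⁻²³)² / (2 × 1.673 × 10⁻²⁷) = 2.829 × 10⁻¹⁸ J = 17.7 eV.

KE = 17.7 eV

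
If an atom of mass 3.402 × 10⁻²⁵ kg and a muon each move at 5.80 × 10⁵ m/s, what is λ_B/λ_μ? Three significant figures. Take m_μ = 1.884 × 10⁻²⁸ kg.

At fixed v, p = mv so λ = h/(mv) ∝ 1/m.
λ_B/λ_μ = m_μ/m_B = 1.884 × 10⁻²⁸/3.402 × 10⁻²⁵ = 5.54 × 10⁻⁴.

λ_B/λ_μ = 5.54 × 10⁻⁴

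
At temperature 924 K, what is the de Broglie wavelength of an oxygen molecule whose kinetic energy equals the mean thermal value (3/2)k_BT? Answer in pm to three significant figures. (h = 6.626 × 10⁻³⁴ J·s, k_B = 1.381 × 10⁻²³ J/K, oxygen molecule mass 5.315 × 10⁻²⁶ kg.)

λ = 14.7 pm

KE = (3/2)k_BT = 1.5 × 1.381 × 10⁻²³ × 924 = 1.914 × 10⁻²⁰ J.
p = √(2mKE) = √(2 × 5.315 × 10⁻²⁶ × 1.914 × 10⁻²⁰) = 4.511 × 10⁻²³ kg·m/s.
λ = h/p = 1.47 × 10⁻¹¹ m = 14.7 pm.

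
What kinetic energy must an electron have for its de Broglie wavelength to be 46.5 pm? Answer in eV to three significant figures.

p = h/λ = 6.626 × 10⁻³⁴ / 4.650 × 10⁻¹¹ = 1.425 × 10⁻²³ kg·m/s.
KE = p²/(2m) = (1.425 × 10⁻²³)² / (2 × 9.109 × 10⁻³¹) = 1.115 × 10⁻¹⁶ J = 696 eV.

KE = 696 eV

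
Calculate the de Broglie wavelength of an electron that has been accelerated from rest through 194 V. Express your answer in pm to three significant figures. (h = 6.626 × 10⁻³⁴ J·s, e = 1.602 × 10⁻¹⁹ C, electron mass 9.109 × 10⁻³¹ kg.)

KE = eV = 1.602 × 10⁻¹⁹ × 194.0 = 3.108 × 10⁻¹⁷ J.
p = √(2mKE) = √(2 × 9.109 × 10⁻³¹ × 3.108 × 10⁻¹⁷) = 7.525 × 10⁻²⁴ kg·m/s.
λ = h/p = 6.626 × 10⁻³⁴ / 7.525 × 10⁻²⁴ = 8.81 × 10⁻¹¹ m = 88.1 pm.

λ = 88.1 pm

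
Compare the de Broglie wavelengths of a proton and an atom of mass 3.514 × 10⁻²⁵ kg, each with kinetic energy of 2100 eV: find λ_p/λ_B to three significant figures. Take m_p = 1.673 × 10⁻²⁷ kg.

λ_p/λ_B = 14.5

At fixed KE, p = √(2mKE) so λ = h/p ∝ 1/√m.
λ_p/λ_B = √(m_B/m_p) = √(3.514 × 10⁻²⁵/1.673 × 10⁻²⁷) = √(210.0) = 14.5.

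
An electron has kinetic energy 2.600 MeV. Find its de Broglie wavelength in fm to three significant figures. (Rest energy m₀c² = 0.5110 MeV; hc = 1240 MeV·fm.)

λ = 404 fm

Total energy E = KE + m₀c² = 2.600 + 0.5110 = 3.1110 MeV.
(pc)² = E² − (m₀c²)² = (3.1110)² − (0.5110)² = 9.417 MeV², so pc = 3.069 MeV.
λ = hc/(pc) = 1240 MeV·fm / 3.069 MeV = 404 fm.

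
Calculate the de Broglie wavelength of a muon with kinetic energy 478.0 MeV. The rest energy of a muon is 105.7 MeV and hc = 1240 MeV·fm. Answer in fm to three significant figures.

λ = 2.16 fm

Total energy E = KE + m₀c² = 478.0 + 105.7 = 583.7 MeV.
(pc)² = E² − (m₀c²)² = (583.7)² − (105.7)² = 3.295 × 10⁵ MeV², so pc = 574.0 MeV.
λ = hc/(pc) = 1240 MeV·fm / 574.0 MeV = 2.16 fm.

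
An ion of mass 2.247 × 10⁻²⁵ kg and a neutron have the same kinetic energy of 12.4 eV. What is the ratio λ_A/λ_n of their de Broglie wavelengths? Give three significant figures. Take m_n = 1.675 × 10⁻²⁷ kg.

At fixed KE, p = √(2mKE) so λ = h/p ∝ 1/√m.
λ_A/λ_n = √(m_n/m_A) = √(1.675 × 10⁻²⁷/2.247 × 10⁻²⁵) = √(7.454 × 10⁻³) = 0.0863.

λ_A/λ_n = 0.0863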